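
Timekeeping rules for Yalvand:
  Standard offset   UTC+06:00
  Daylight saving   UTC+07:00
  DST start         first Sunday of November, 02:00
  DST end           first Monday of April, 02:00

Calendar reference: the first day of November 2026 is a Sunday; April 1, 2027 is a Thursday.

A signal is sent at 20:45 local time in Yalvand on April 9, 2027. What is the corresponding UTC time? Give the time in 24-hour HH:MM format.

1 November 2026 is a Sunday, so the first Sunday is November 1.
1 April 2027 is a Thursday, so the first Monday is April 5.
April 9, 2027 is outside the daylight-saving period (1 November 2026 – 5 April 2027), so Yalvand is on standard time, UTC+06:00.
20:45 local − 6h = 14:45 UTC.

14:45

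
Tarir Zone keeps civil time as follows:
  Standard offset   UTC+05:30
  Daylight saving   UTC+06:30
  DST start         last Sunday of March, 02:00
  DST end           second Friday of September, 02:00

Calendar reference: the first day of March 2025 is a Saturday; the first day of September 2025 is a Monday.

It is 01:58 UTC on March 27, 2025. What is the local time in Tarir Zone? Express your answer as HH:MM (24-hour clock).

1 March 2025 is a Saturday, so Sundays fall on 2, 9, 16, 23, 30; the last is March 30.
1 September 2025 is a Monday, so the first Friday is September 5 and the second is September 12.
At the standard offset (UTC+05:30), 01:58 UTC + 5h30m = 07:28 Tarir Zone standard time.
Daylight saving runs 30 March – 12 September; the standard-time date in Tarir Zone, March 27, 2025, is outside that window, so Tarir Zone is on standard time at UTC+05:30.
01:58 UTC + 5h30m = 07:28 local.

07:28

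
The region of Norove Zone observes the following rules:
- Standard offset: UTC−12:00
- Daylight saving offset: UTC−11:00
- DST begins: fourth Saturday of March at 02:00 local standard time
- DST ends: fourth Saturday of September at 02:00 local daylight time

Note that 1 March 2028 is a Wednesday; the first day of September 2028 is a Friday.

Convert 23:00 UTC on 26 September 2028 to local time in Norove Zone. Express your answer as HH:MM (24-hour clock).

11:00

1 March 2028 is a Wednesday, so the first Saturday is March 4 and the fourth is March 25.
1 September 2028 is a Friday, so the first Saturday is September 2 and the fourth is September 23.
At the standard offset (UTC−12:00), 23:00 UTC − 12h = 11:00 Norove Zone standard time.
Daylight saving runs 25 March – 23 September; the standard-time date in Norove Zone, 26 September 2028, is outside that window, so Norove Zone is on standard time at UTC−12:00.
23:00 UTC − 12h = 11:00 local.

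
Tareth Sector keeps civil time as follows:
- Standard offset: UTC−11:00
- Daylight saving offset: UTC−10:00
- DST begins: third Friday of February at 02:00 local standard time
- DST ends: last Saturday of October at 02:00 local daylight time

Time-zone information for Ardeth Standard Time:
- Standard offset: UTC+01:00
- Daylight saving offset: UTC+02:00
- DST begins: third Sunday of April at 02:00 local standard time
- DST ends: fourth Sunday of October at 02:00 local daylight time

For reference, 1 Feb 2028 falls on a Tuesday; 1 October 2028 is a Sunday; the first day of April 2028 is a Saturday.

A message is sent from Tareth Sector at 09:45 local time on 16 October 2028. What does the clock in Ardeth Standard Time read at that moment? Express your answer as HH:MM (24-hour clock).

21:45

1 February 2028 is a Tuesday, so the first Friday is February 4 and the third is February 18.
1 October 2028 is a Sunday, so Saturdays fall on 7, 14, 21, 28; the last is October 28.
Daylight saving runs 18 February – 28 October; 16 October 2028 is inside that window, so Tareth Sector is at UTC−10:00.
09:45 Tareth Sector + 10h = 19:45 UTC.
1 April 2028 is a Saturday, so the first Sunday is April 2 and the third is April 16.
1 October 2028 is a Sunday, so the first Sunday is October 1 and the fourth is October 22.
At the standard offset (UTC+01:00), 19:45 UTC + 1h = 20:45 Ardeth Standard Time standard time.
The standard-time date in Ardeth Standard Time, 16 October 2028, falls between 16 April and 22 October, so daylight saving is in effect and Ardeth Standard Time is at UTC+02:00.
19:45 UTC + 2h = 21:45 Ardeth Standard Time.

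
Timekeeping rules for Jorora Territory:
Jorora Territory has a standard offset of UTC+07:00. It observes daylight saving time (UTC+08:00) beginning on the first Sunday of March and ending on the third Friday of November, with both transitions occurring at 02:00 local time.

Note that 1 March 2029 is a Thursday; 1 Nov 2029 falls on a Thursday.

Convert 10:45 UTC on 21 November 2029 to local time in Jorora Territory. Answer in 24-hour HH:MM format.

1 March 2029 is a Thursday, so the first Sunday is March 4.
1 November 2029 is a Thursday, so the first Friday is November 2 and the third is November 16.
At the standard offset (UTC+07:00), 10:45 UTC + 7h = 17:45 Jorora Territory standard time.
The standard-time date in Jorora Territory, 21 November 2029, does not fall between 4 March and 16 November, so daylight saving is not in effect and Jorora Territory is at UTC+07:00.
10:45 UTC + 7h = 17:45 local.

17:45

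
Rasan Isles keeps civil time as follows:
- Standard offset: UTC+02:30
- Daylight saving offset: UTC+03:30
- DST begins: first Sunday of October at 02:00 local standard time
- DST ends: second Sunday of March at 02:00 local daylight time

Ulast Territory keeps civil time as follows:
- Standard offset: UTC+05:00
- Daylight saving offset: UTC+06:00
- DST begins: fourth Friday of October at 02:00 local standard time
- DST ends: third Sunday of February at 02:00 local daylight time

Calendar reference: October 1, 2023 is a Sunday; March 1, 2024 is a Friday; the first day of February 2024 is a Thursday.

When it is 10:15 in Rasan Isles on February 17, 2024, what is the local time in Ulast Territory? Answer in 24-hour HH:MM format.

12:45

1 October 2023 is a Sunday, so the first Sunday is October 1.
1 March 2024 is a Friday, so the first Sunday is March 3 and the second is March 10.
February 17, 2024 falls between 1 October 2023 and 10 March 2024, so daylight saving is in effect and Rasan Isles is at UTC+03:30.
10:15 Rasan Isles − 3h30m = 06:45 UTC.
1 October 2023 is a Sunday, so the first Friday is October 6 and the fourth is October 27.
1 February 2024 is a Thursday, so the first Sunday is February 4 and the third is February 18.
At the standard offset (UTC+05:00), 06:45 UTC + 5h = 11:45 Ulast Territory standard time.
The standard-time date in Ulast Territory, February 17, 2024, lies within the daylight-saving period (27 October 2023 – 18 February 2024), so Ulast Territory is on daylight time, UTC+06:00.
06:45 UTC + 6h = 12:45 Ulast Territory.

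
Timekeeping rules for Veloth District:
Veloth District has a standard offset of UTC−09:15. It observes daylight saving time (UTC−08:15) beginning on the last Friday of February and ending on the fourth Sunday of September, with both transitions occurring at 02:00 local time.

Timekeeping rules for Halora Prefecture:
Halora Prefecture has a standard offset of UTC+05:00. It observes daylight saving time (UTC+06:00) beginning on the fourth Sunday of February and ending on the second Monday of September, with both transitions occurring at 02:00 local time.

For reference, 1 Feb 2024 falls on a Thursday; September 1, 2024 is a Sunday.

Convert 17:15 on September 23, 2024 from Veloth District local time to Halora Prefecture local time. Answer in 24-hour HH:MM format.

1 February 2024 is a Thursday, so Fridays fall on 2, 9, 16, 23; the last is February 23.
1 September 2024 is a Sunday, so the first Sunday is September 1 and the fourth is September 22.
September 23, 2024 does not fall between 23 February and 22 September, so daylight saving is not in effect and Veloth District is at UTC−09:15.
17:15 Veloth District + 9h15m = 02:30 UTC (rolling into the next day, 24 September 2024).
1 February 2024 is a Thursday, so the first Sunday is February 4 and the fourth is February 25.
1 September 2024 is a Sunday, so the first Monday is September 2 and the second is September 9.
At the standard offset (UTC+05:00), 02:30 UTC + 5h = 07:30 Halora Prefecture standard time.
The standard-time date in Halora Prefecture, September 24, 2024, is outside the daylight-saving period (25 February – 9 September), so Halora Prefecture is on standard time, UTC+05:00.
02:30 UTC + 5h = 07:30 Halora Prefecture.

07:30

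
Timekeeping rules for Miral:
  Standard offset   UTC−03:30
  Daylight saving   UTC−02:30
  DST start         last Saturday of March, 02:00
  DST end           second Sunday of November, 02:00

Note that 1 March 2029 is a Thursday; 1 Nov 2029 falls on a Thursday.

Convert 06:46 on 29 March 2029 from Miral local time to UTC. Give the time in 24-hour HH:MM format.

10:16

1 March 2029 is a Thursday, so Saturdays fall on 3, 10, 17, 24, 31; the last is March 31.
1 November 2029 is a Thursday, so the first Sunday is November 4 and the second is November 11.
29 March 2029 does not fall between 31 March and 11 November, so daylight saving is not in effect and Miral is at UTC−03:30.
06:46 local + 3h30m = 10:16 UTC.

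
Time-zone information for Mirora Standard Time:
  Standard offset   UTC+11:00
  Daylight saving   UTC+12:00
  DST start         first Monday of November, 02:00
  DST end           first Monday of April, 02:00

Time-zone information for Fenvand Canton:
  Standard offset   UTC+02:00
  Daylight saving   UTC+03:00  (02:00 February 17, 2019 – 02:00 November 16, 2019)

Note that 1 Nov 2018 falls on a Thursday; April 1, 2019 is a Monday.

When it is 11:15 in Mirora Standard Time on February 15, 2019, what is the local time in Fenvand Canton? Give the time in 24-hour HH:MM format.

01:15

1 November 2018 is a Thursday, so the first Monday is November 5.
1 April 2019 is a Monday, so the first Monday is April 1.
February 15, 2019 falls between 5 November 2018 and 1 April 2019, so daylight saving is in effect and Mirora Standard Time is at UTC+12:00.
11:15 Mirora Standard Time − 12h = 23:15 UTC (rolling into the previous day, 14 February 2019).
At the standard offset (UTC+02:00), 23:15 UTC + 2h = 01:15 Fenvand Canton standard time (rolling into the next day, 15 February 2019).
The standard-time date in Fenvand Canton, February 15, 2019, is outside the daylight-saving period (17 February – 16 November), so Fenvand Canton is on standard time, UTC+02:00.
23:15 UTC + 2h = 01:15 Fenvand Canton (rolling into the next day, 15 February 2019).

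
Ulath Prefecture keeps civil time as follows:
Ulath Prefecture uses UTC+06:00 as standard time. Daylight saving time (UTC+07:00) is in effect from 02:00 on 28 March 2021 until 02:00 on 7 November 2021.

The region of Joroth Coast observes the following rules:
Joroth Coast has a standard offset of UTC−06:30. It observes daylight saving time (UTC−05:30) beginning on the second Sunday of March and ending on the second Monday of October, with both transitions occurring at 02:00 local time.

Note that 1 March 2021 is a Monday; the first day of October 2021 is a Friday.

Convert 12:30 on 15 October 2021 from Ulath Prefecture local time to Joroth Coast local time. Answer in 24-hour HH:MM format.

15 October 2021 lies within the daylight-saving period (28 March – 7 November), so Ulath Prefecture is on daylight time, UTC+07:00.
12:30 Ulath Prefecture − 7h = 05:30 UTC.
1 March 2021 is a Monday, so the first Sunday is March 7 and the second is March 14.
1 October 2021 is a Friday, so the first Monday is October 4 and the second is October 11.
At the standard offset (UTC−06:30), 05:30 UTC − 6h30m = 23:00 Joroth Coast standard time (rolling into the previous day, 14 October 2021).
Daylight saving runs 14 March – 11 October; the standard-time date in Joroth Coast, 14 October 2021, is outside that window, so Joroth Coast is on standard time at UTC−06:30.
05:30 UTC − 6h30m = 23:00 Joroth Coast (rolling into the previous day, 14 October 2021).

23:00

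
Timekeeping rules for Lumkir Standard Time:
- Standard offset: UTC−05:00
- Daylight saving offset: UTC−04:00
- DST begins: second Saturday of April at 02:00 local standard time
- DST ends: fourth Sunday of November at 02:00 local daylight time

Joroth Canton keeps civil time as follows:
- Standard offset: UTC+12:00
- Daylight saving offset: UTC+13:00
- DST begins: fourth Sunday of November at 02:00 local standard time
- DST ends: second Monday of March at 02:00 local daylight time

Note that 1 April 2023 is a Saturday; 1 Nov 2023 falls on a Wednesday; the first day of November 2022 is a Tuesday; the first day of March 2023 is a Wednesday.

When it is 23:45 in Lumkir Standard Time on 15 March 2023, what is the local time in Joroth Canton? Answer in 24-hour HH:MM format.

16:45

1 April 2023 is a Saturday, so the first Saturday is April 1 and the second is April 8.
1 November 2023 is a Wednesday, so the first Sunday is November 5 and the fourth is November 26.
Daylight saving runs 8 April – 26 November; 15 March 2023 is outside that window, so Lumkir Standard Time is on standard time at UTC−05:00.
23:45 Lumkir Standard Time + 5h = 04:45 UTC (rolling into the next day, 16 March 2023).
1 November 2022 is a Tuesday, so the first Sunday is November 6 and the fourth is November 27.
1 March 2023 is a Wednesday, so the first Monday is March 6 and the second is March 13.
At the standard offset (UTC+12:00), 04:45 UTC + 12h = 16:45 Joroth Canton standard time.
Daylight saving runs 27 November 2022 – 13 March 2023; the standard-time date in Joroth Canton, 16 March 2023, is outside that window, so Joroth Canton is on standard time at UTC+12:00.
04:45 UTC + 12h = 16:45 Joroth Canton.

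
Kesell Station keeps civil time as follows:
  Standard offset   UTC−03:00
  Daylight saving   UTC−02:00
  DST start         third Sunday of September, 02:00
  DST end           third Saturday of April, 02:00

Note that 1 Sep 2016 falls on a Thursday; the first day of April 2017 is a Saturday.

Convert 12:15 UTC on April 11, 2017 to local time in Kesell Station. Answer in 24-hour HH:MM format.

10:15

1 September 2016 is a Thursday, so the first Sunday is September 4 and the third is September 18.
1 April 2017 is a Saturday, so the first Saturday is April 1 and the third is April 15.
At the standard offset (UTC−03:00), 12:15 UTC − 3h = 09:15 Kesell Station standard time.
Daylight saving runs 18 September 2016 – 15 April 2017; the standard-time date in Kesell Station, April 11, 2017, is inside that window, so Kesell Station is at UTC−02:00.
12:15 UTC − 2h = 10:15 local.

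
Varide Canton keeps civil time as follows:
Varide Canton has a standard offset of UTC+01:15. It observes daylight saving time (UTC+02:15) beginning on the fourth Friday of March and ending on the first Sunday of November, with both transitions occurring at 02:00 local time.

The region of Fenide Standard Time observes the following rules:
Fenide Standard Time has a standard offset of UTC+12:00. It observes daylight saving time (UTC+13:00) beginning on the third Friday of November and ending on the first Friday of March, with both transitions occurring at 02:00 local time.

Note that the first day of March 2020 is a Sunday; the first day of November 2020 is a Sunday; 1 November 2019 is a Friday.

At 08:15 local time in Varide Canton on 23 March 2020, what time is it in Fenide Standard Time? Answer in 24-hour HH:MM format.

19:00

1 March 2020 is a Sunday, so the first Friday is March 6 and the fourth is March 27.
1 November 2020 is a Sunday, so the first Sunday is November 1.
23 March 2020 does not fall between 27 March and 1 November, so daylight saving is not in effect and Varide Canton is at UTC+01:15.
08:15 Varide Canton − 1h15m = 07:00 UTC.
1 November 2019 is a Friday, so the first Friday is November 1 and the third is November 15.
1 March 2020 is a Sunday, so the first Friday is March 6.
At the standard offset (UTC+12:00), 07:00 UTC + 12h = 19:00 Fenide Standard Time standard time.
The standard-time date in Fenide Standard Time, 23 March 2020, is outside the daylight-saving period (15 November 2019 – 6 March 2020), so Fenide Standard Time is on standard time, UTC+12:00.
07:00 UTC + 12h = 19:00 Fenide Standard Time.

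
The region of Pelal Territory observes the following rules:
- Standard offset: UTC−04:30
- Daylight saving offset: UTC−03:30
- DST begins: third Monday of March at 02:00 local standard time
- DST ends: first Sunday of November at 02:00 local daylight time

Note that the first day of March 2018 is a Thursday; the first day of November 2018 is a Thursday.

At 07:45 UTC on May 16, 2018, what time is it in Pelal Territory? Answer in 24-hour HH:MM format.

04:15

1 March 2018 is a Thursday, so the first Monday is March 5 and the third is March 19.
1 November 2018 is a Thursday, so the first Sunday is November 4.
At the standard offset (UTC−04:30), 07:45 UTC − 4h30m = 03:15 Pelal Territory standard time.
The standard-time date in Pelal Territory, May 16, 2018, falls between 19 March and 4 November, so daylight saving is in effect and Pelal Territory is at UTC−03:30.
07:45 UTC − 3h30m = 04:15 local.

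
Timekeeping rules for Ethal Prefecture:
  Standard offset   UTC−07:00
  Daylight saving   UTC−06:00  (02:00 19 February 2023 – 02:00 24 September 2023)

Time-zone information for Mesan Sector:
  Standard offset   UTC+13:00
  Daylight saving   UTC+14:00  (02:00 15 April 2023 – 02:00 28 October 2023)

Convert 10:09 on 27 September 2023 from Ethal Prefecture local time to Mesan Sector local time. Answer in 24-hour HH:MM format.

07:09

27 September 2023 does not fall between 19 February and 24 September, so daylight saving is not in effect and Ethal Prefecture is at UTC−07:00.
10:09 Ethal Prefecture + 7h = 17:09 UTC.
At the standard offset (UTC+13:00), 17:09 UTC + 13h = 06:09 Mesan Sector standard time (rolling into the next day, 28 September 2023).
The standard-time date in Mesan Sector, 28 September 2023, lies within the daylight-saving period (15 April – 28 October), so Mesan Sector is on daylight time, UTC+14:00.
17:09 UTC + 14h = 07:09 Mesan Sector (rolling into the next day, 28 September 2023).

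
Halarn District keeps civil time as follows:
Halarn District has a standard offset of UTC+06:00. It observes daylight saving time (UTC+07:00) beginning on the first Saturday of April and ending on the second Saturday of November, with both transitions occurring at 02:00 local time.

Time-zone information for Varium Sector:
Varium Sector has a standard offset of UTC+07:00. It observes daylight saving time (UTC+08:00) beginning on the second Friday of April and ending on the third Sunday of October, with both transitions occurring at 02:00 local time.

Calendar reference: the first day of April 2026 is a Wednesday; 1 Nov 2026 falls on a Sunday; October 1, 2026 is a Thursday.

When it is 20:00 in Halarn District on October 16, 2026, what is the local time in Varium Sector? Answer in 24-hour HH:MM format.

21:00

1 April 2026 is a Wednesday, so the first Saturday is April 4.
1 November 2026 is a Sunday, so the first Saturday is November 7 and the second is November 14.
Daylight saving runs 4 April – 14 November; October 16, 2026 is inside that window, so Halarn District is at UTC+07:00.
20:00 Halarn District − 7h = 13:00 UTC.
1 April 2026 is a Wednesday, so the first Friday is April 3 and the second is April 10.
1 October 2026 is a Thursday, so the first Sunday is October 4 and the third is October 18.
At the standard offset (UTC+07:00), 13:00 UTC + 7h = 20:00 Varium Sector standard time.
The standard-time date in Varium Sector, October 16, 2026, falls between 10 April and 18 October, so daylight saving is in effect and Varium Sector is at UTC+08:00.
13:00 UTC + 8h = 21:00 Varium Sector.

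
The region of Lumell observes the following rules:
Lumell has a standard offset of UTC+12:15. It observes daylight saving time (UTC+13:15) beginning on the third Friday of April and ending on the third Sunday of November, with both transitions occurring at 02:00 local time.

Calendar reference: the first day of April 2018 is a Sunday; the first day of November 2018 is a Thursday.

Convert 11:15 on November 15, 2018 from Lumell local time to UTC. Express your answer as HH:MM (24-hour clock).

1 April 2018 is a Sunday, so the first Friday is April 6 and the third is April 20.
1 November 2018 is a Thursday, so the first Sunday is November 4 and the third is November 18.
November 15, 2018 lies within the daylight-saving period (20 April – 18 November), so Lumell is on daylight time, UTC+13:15.
11:15 local − 13h15m = 22:00 UTC (rolling into the previous day, 14 November 2018).

22:00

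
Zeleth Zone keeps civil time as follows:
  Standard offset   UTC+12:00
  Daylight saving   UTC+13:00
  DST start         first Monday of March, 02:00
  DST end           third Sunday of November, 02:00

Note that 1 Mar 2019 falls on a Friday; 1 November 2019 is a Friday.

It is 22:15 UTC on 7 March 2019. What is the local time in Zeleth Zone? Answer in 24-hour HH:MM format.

11:15

1 March 2019 is a Friday, so the first Monday is March 4.
1 November 2019 is a Friday, so the first Sunday is November 3 and the third is November 17.
At the standard offset (UTC+12:00), 22:15 UTC + 12h = 10:15 Zeleth Zone standard time (rolling into the next day, 8 March 2019).
Daylight saving runs 4 March – 17 November; the standard-time date in Zeleth Zone, 8 March 2019, is inside that window, so Zeleth Zone is at UTC+13:00.
22:15 UTC + 13h = 11:15 local (rolling into the next day, 8 March 2019).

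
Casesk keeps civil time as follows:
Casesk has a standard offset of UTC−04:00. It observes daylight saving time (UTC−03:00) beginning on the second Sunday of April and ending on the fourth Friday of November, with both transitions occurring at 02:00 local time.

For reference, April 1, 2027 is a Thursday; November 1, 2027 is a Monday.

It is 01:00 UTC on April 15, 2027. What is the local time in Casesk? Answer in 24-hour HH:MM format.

1 April 2027 is a Thursday, so the first Sunday is April 4 and the second is April 11.
1 November 2027 is a Monday, so the first Friday is November 5 and the fourth is November 26.
At the standard offset (UTC−04:00), 01:00 UTC − 4h = 21:00 Casesk standard time (rolling into the previous day, 14 April 2027).
Daylight saving runs 11 April – 26 November; the standard-time date in Casesk, April 14, 2027, is inside that window, so Casesk is at UTC−03:00.
01:00 UTC − 3h = 22:00 local (rolling into the previous day, 14 April 2027).

22:00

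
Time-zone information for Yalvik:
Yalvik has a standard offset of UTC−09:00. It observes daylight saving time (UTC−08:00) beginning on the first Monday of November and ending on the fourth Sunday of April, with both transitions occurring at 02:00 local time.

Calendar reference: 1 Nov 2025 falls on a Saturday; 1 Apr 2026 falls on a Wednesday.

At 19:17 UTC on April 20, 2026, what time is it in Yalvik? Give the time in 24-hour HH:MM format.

11:17

1 November 2025 is a Saturday, so the first Monday is November 3.
1 April 2026 is a Wednesday, so the first Sunday is April 5 and the fourth is April 26.
At the standard offset (UTC−09:00), 19:17 UTC − 9h = 10:17 Yalvik standard time.
The standard-time date in Yalvik, April 20, 2026, lies within the daylight-saving period (3 November 2025 – 26 April 2026), so Yalvik is on daylight time, UTC−08:00.
19:17 UTC − 8h = 11:17 local.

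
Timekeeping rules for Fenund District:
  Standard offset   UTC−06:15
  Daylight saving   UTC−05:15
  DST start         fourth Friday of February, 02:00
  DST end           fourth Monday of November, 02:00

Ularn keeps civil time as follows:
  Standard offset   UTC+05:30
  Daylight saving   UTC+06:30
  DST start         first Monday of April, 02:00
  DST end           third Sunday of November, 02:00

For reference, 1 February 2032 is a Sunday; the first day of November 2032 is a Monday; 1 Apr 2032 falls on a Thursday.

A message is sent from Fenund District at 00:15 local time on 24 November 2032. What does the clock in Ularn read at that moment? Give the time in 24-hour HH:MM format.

1 February 2032 is a Sunday, so the first Friday is February 6 and the fourth is February 27.
1 November 2032 is a Monday, so the first Monday is November 1 and the fourth is November 22.
Daylight saving runs 27 February – 22 November; 24 November 2032 is outside that window, so Fenund District is on standard time at UTC−06:15.
00:15 Fenund District + 6h15m = 06:30 UTC.
1 April 2032 is a Thursday, so the first Monday is April 5.
1 November 2032 is a Monday, so the first Sunday is November 7 and the third is November 21.
At the standard offset (UTC+05:30), 06:30 UTC + 5h30m = 12:00 Ularn standard time.
Daylight saving runs 5 April – 21 November; the standard-time date in Ularn, 24 November 2032, is outside that window, so Ularn is on standard time at UTC+05:30.
06:30 UTC + 5h30m = 12:00 Ularn.

12:00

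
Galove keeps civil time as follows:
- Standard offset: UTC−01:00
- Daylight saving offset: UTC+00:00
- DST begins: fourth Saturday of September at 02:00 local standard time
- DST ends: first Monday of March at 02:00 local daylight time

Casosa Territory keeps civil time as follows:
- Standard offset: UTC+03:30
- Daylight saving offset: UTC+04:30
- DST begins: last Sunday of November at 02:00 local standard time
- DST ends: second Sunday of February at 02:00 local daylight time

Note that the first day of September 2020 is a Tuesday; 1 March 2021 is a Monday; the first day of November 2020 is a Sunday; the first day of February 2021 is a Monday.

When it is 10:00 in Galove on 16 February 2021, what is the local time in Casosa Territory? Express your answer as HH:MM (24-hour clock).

1 September 2020 is a Tuesday, so the first Saturday is September 5 and the fourth is September 26.
1 March 2021 is a Monday, so the first Monday is March 1.
Daylight saving runs 26 September 2020 – 1 March 2021; 16 February 2021 is inside that window, so Galove is at UTC+00:00.
10:00 Galove − 0h = 10:00 UTC.
1 November 2020 is a Sunday, so Sundays fall on 1, 8, 15, 22, 29; the last is November 29.
1 February 2021 is a Monday, so the first Sunday is February 7 and the second is February 14.
At the standard offset (UTC+03:30), 10:00 UTC + 3h30m = 13:30 Casosa Territory standard time.
The standard-time date in Casosa Territory, 16 February 2021, is outside the daylight-saving period (29 November 2020 – 14 February 2021), so Casosa Territory is on standard time, UTC+03:30.
10:00 UTC + 3h30m = 13:30 Casosa Territory.

13:30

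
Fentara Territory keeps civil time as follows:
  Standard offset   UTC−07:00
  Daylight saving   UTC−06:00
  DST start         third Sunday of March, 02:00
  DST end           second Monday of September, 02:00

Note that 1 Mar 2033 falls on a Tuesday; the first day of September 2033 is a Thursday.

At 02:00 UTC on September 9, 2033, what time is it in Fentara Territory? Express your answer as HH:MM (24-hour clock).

1 March 2033 is a Tuesday, so the first Sunday is March 6 and the third is March 20.
1 September 2033 is a Thursday, so the first Monday is September 5 and the second is September 12.
At the standard offset (UTC−07:00), 02:00 UTC − 7h = 19:00 Fentara Territory standard time (rolling into the previous day, 8 September 2033).
Daylight saving runs 20 March – 12 September; the standard-time date in Fentara Territory, September 8, 2033, is inside that window, so Fentara Territory is at UTC−06:00.
02:00 UTC − 6h = 20:00 local (rolling into the previous day, 8 September 2033).

20:00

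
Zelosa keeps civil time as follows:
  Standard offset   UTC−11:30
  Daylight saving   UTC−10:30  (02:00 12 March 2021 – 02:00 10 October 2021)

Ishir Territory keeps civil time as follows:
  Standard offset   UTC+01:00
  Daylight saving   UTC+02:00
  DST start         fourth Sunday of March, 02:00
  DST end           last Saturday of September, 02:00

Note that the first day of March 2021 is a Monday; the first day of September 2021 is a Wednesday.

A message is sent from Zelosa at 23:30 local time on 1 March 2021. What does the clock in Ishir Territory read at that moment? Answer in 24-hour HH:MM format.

12:00

Daylight saving runs 12 March – 10 October; 1 March 2021 is outside that window, so Zelosa is on standard time at UTC−11:30.
23:30 Zelosa + 11h30m = 11:00 UTC (rolling into the next day, 2 March 2021).
1 March 2021 is a Monday, so the first Sunday is March 7 and the fourth is March 28.
1 September 2021 is a Wednesday, so Saturdays fall on 4, 11, 18, 25; the last is September 25.
At the standard offset (UTC+01:00), 11:00 UTC + 1h = 12:00 Ishir Territory standard time.
Daylight saving runs 28 March – 25 September; the standard-time date in Ishir Territory, 2 March 2021, is outside that window, so Ishir Territory is on standard time at UTC+01:00.
11:00 UTC + 1h = 12:00 Ishir Territory.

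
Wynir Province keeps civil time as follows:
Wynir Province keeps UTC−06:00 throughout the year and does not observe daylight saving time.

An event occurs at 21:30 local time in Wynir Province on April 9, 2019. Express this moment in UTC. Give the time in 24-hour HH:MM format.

Wynir Province has no daylight saving, so its offset is UTC−06:00 year-round.
21:30 local + 6h = 03:30 UTC (rolling into the next day, 10 April 2019).

03:30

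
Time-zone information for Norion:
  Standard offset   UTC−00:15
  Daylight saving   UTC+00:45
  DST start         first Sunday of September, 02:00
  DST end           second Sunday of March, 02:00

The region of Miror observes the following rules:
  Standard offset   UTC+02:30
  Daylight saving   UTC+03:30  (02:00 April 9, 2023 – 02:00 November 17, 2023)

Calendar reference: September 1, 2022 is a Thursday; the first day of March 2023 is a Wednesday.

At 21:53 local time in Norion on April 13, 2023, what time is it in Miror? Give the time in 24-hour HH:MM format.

01:38

1 September 2022 is a Thursday, so the first Sunday is September 4.
1 March 2023 is a Wednesday, so the first Sunday is March 5 and the second is March 12.
April 13, 2023 does not fall between 4 September 2022 and 12 March 2023, so daylight saving is not in effect and Norion is at UTC−00:15.
21:53 Norion + 0h15m = 22:08 UTC.
At the standard offset (UTC+02:30), 22:08 UTC + 2h30m = 00:38 Miror standard time (rolling into the next day, 14 April 2023).
The standard-time date in Miror, April 14, 2023, lies within the daylight-saving period (9 April – 17 November), so Miror is on daylight time, UTC+03:30.
22:08 UTC + 3h30m = 01:38 Miror (rolling into the next day, 14 April 2023).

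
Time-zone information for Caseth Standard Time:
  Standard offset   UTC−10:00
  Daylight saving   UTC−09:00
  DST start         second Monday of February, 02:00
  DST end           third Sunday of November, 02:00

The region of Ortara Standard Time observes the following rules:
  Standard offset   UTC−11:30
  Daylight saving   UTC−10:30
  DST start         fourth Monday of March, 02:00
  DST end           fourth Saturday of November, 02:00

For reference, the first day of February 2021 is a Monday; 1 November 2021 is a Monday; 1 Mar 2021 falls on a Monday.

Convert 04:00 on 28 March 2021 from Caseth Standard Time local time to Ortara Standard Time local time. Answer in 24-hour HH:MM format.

1 February 2021 is a Monday, so the first Monday is February 1 and the second is February 8.
1 November 2021 is a Monday, so the first Sunday is November 7 and the third is November 21.
28 March 2021 lies within the daylight-saving period (8 February – 21 November), so Caseth Standard Time is on daylight time, UTC−09:00.
04:00 Caseth Standard Time + 9h = 13:00 UTC.
1 March 2021 is a Monday, so the first Monday is March 1 and the fourth is March 22.
1 November 2021 is a Monday, so the first Saturday is November 6 and the fourth is November 27.
At the standard offset (UTC−11:30), 13:00 UTC − 11h30m = 01:30 Ortara Standard Time standard time.
The standard-time date in Ortara Standard Time, 28 March 2021, falls between 22 March and 27 November, so daylight saving is in effect and Ortara Standard Time is at UTC−10:30.
13:00 UTC − 10h30m = 02:30 Ortara Standard Time.

02:30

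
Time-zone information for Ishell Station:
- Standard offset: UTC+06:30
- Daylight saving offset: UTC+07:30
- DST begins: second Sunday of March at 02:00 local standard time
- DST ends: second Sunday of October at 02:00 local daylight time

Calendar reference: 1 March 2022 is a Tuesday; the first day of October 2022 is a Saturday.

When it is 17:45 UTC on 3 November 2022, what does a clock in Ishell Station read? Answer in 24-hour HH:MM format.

00:15

1 March 2022 is a Tuesday, so the first Sunday is March 6 and the second is March 13.
1 October 2022 is a Saturday, so the first Sunday is October 2 and the second is October 9.
At the standard offset (UTC+06:30), 17:45 UTC + 6h30m = 00:15 Ishell Station standard time (rolling into the next day, 4 November 2022).
The standard-time date in Ishell Station, 4 November 2022, is outside the daylight-saving period (13 March – 9 October), so Ishell Station is on standard time, UTC+06:30.
17:45 UTC + 6h30m = 00:15 local (rolling into the next day, 4 November 2022).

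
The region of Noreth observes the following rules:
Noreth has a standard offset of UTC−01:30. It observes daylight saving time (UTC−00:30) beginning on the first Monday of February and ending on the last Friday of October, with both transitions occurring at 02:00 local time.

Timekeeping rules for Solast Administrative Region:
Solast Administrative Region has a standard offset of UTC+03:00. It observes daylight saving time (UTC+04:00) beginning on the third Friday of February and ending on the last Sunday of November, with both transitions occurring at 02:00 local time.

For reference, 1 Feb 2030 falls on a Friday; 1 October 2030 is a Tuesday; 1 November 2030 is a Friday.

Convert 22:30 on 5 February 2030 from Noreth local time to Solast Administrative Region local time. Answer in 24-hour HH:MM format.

02:00

1 February 2030 is a Friday, so the first Monday is February 4.
1 October 2030 is a Tuesday, so Fridays fall on 4, 11, 18, 25; the last is October 25.
5 February 2030 lies within the daylight-saving period (4 February – 25 October), so Noreth is on daylight time, UTC−00:30.
22:30 Noreth + 0h30m = 23:00 UTC.
1 February 2030 is a Friday, so the first Friday is February 1 and the third is February 15.
1 November 2030 is a Friday, so Sundays fall on 3, 10, 17, 24; the last is November 24.
At the standard offset (UTC+03:00), 23:00 UTC + 3h = 02:00 Solast Administrative Region standard time (rolling into the next day, 6 February 2030).
The standard-time date in Solast Administrative Region, 6 February 2030, does not fall between 15 February and 24 November, so daylight saving is not in effect and Solast Administrative Region is at UTC+03:00.
23:00 UTC + 3h = 02:00 Solast Administrative Region (rolling into the next day, 6 February 2030).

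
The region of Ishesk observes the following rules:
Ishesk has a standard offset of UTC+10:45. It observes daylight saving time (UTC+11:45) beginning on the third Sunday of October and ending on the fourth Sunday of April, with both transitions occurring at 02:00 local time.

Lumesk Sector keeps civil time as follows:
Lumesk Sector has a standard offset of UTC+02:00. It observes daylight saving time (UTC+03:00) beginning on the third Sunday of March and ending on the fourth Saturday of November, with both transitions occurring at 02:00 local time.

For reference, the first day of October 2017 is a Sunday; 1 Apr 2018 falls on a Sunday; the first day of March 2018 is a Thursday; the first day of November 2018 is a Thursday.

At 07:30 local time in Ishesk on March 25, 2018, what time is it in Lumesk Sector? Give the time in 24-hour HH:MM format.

1 October 2017 is a Sunday, so the first Sunday is October 1 and the third is October 15.
1 April 2018 is a Sunday, so the first Sunday is April 1 and the fourth is April 22.
Daylight saving runs 15 October 2017 – 22 April 2018; March 25, 2018 is inside that window, so Ishesk is at UTC+11:45.
07:30 Ishesk − 11h45m = 19:45 UTC (rolling into the previous day, 24 March 2018).
1 March 2018 is a Thursday, so the first Sunday is March 4 and the third is March 18.
1 November 2018 is a Thursday, so the first Saturday is November 3 and the fourth is November 24.
At the standard offset (UTC+02:00), 19:45 UTC + 2h = 21:45 Lumesk Sector standard time.
Daylight saving runs 18 March – 24 November; the standard-time date in Lumesk Sector, March 24, 2018, is inside that window, so Lumesk Sector is at UTC+03:00.
19:45 UTC + 3h = 22:45 Lumesk Sector.

22:45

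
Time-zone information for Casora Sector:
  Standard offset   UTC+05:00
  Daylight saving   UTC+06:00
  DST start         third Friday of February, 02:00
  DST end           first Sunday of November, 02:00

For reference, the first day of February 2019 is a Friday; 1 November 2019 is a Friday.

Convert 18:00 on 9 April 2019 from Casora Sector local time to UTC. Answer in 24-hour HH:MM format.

12:00

1 February 2019 is a Friday, so the first Friday is February 1 and the third is February 15.
1 November 2019 is a Friday, so the first Sunday is November 3.
Daylight saving runs 15 February – 3 November; 9 April 2019 is inside that window, so Casora Sector is at UTC+06:00.
18:00 local − 6h = 12:00 UTC.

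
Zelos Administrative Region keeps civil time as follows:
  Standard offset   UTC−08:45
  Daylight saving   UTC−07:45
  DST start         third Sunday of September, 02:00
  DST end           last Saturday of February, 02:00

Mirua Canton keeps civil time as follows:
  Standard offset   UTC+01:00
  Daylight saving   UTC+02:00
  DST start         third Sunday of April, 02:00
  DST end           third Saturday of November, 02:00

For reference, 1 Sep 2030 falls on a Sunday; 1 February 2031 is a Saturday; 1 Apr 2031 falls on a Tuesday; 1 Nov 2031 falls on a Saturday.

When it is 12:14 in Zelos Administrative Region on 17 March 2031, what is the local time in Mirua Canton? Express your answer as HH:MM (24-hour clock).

21:59

1 September 2030 is a Sunday, so the first Sunday is September 1 and the third is September 15.
1 February 2031 is a Saturday, so Saturdays fall on 1, 8, 15, 22; the last is February 22.
Daylight saving runs 15 September 2030 – 22 February 2031; 17 March 2031 is outside that window, so Zelos Administrative Region is on standard time at UTC−08:45.
12:14 Zelos Administrative Region + 8h45m = 20:59 UTC.
1 April 2031 is a Tuesday, so the first Sunday is April 6 and the third is April 20.
1 November 2031 is a Saturday, so the first Saturday is November 1 and the third is November 15.
At the standard offset (UTC+01:00), 20:59 UTC + 1h = 21:59 Mirua Canton standard time.
The standard-time date in Mirua Canton, 17 March 2031, does not fall between 20 April and 15 November, so daylight saving is not in effect and Mirua Canton is at UTC+01:00.
20:59 UTC + 1h = 21:59 Mirua Canton.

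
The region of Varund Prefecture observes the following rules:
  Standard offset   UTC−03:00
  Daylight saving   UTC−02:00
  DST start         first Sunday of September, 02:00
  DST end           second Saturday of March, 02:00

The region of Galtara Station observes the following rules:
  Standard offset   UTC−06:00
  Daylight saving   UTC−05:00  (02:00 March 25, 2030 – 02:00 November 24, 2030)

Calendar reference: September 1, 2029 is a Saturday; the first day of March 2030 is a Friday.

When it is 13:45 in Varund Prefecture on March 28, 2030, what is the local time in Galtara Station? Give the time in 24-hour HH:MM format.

1 September 2029 is a Saturday, so the first Sunday is September 2.
1 March 2030 is a Friday, so the first Saturday is March 2 and the second is March 9.
March 28, 2030 does not fall between 2 September 2029 and 9 March 2030, so daylight saving is not in effect and Varund Prefecture is at UTC−03:00.
13:45 Varund Prefecture + 3h = 16:45 UTC.
At the standard offset (UTC−06:00), 16:45 UTC − 6h = 10:45 Galtara Station standard time.
Daylight saving runs 25 March – 24 November; the standard-time date in Galtara Station, March 28, 2030, is inside that window, so Galtara Station is at UTC−05:00.
16:45 UTC − 5h = 11:45 Galtara Station.

11:45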